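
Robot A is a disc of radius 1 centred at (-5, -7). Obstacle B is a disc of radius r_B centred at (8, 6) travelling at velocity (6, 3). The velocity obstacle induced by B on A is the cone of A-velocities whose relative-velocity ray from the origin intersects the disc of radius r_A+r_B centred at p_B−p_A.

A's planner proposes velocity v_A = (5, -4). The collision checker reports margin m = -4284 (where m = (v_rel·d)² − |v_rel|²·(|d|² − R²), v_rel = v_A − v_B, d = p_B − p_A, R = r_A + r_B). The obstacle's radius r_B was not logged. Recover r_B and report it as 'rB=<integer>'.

m = -4284
d = (13, 13);  v_rel = (-1, -7),  |v_rel|² = 50
v_rel×d = (-1)·(13) − (-7)·(13) = 78
since m = R²·50 − 78²:  R² = (6084 + -4284) / 50 = 36
R = √36 = 6  ⇒  r_B = 6 − 1 = 5

rB=5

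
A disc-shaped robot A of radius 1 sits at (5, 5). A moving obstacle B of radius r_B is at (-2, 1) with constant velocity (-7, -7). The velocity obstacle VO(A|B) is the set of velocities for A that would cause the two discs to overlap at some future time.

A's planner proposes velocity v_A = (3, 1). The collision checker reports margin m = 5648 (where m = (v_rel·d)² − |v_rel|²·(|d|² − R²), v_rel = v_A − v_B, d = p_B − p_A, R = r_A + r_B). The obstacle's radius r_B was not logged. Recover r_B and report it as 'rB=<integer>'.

m = 5648
d = (-7, -4);  v_rel = (10, 8),  |v_rel|² = 164
v_rel×d = (10)·(-4) − (8)·(-7) = 16
since m = R²·164 − 16²:  R² = (256 + 5648) / 164 = 36
R = √36 = 6  ⇒  r_B = 6 − 1 = 5

rB=5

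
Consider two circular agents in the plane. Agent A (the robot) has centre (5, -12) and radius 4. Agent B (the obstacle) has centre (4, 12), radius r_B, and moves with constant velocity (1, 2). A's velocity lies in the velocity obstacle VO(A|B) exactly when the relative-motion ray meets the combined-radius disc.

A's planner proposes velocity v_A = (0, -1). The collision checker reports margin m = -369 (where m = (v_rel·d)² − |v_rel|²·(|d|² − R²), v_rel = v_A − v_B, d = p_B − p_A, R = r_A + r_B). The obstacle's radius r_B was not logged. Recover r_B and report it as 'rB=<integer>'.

m = -369
d = (-1, 24);  v_rel = (-1, -3),  |v_rel|² = 10
v_rel×d = (-1)·(24) − (-3)·(-1) = -27
since m = R²·10 − (-27)²:  R² = (729 + -369) / 10 = 36
R = √36 = 6  ⇒  r_B = 6 − 4 = 2

rB=2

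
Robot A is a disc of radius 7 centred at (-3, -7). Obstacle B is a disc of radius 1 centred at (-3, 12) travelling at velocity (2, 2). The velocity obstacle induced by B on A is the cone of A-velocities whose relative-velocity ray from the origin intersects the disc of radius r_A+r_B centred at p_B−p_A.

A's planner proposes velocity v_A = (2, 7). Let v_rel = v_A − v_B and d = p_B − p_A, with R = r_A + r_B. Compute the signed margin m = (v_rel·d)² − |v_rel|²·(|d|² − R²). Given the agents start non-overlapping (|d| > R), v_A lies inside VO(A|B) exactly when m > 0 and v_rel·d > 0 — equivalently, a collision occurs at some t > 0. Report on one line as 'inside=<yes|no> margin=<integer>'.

d = (0, 19),  |d|² = 361;  R = 7+1 = 8,  c = 361−8² = 297
v_rel = (0, 5),  |v_rel|² = 25;  v_rel·d = (0)·(0) + (5)·(19) = 95
25·t² − 190·t + 297 = 0  ⇒  m = 95² − 25·297 = 1600
m = 1600 > 0,  v_rel·d = 95 > 0  ⇒  inside

inside=yes margin=1600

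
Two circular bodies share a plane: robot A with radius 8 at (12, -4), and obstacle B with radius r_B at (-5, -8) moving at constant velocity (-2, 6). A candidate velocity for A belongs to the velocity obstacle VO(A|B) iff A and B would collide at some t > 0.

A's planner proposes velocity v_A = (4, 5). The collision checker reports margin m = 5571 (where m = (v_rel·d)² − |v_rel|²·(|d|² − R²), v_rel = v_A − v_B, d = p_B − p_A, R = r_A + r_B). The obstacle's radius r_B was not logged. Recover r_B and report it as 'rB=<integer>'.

m = 5571
d = (-17, -4);  v_rel = (6, -1),  |v_rel|² = 37
v_rel×d = (6)·(-4) − (-1)·(-17) = -41
since m = R²·37 − (-41)²:  R² = (1681 + 5571) / 37 = 196
R = √196 = 14  ⇒  r_B = 14 − 8 = 6

rB=6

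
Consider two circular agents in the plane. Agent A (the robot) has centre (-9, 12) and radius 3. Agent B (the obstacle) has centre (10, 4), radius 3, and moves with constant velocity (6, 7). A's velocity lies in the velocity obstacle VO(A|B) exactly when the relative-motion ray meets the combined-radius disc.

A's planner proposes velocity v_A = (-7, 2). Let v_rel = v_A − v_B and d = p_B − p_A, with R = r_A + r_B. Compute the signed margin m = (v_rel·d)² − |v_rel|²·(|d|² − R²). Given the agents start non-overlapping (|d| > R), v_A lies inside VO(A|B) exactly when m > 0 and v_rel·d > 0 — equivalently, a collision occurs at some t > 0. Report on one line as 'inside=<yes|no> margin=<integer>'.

d = (19, -8),  |d|² = 425;  R = 3+3 = 6,  c = 425−6² = 389
v_rel = (-13, -5),  |v_rel|² = 194;  v_rel·d = (-13)·(19) + (-5)·(-8) = -207
194·t² + 414·t + 389 = 0  ⇒  m = (-207)² − 194·389 = -32617
m = -32617 < 0,  v_rel·d = -207 < 0  ⇒  outside

inside=no margin=-32617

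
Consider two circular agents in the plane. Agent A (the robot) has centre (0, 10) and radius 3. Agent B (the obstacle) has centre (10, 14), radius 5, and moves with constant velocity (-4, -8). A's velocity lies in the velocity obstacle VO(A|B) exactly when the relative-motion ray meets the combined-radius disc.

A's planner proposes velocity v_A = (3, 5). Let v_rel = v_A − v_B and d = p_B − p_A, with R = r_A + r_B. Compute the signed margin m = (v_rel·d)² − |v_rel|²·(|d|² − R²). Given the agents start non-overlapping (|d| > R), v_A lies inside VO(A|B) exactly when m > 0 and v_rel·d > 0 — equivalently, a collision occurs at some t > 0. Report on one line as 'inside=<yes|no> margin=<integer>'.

d = (10, 4),  |d|² = 116;  R = 3+5 = 8,  c = 116−8² = 52
v_rel = (7, 13),  |v_rel|² = 218;  v_rel·d = (7)·(10) + (13)·(4) = 122
218·t² − 244·t + 52 = 0  ⇒  m = 122² − 218·52 = 3548
m = 3548 > 0,  v_rel·d = 122 > 0  ⇒  inside

inside=yes margin=3548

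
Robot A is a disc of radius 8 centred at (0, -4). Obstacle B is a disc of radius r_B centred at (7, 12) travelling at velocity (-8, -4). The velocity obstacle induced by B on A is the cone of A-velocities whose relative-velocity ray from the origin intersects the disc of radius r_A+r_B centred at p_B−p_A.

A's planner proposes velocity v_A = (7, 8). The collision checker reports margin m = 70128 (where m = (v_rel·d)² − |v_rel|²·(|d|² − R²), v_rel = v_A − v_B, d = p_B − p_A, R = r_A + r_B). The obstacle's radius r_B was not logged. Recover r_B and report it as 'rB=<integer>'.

m = 70128
d = (7, 16);  v_rel = (15, 12),  |v_rel|² = 369
v_rel×d = (15)·(16) − (12)·(7) = 156
since m = R²·369 − 156²:  R² = (24336 + 70128) / 369 = 256
R = √256 = 16  ⇒  r_B = 16 − 8 = 8

rB=8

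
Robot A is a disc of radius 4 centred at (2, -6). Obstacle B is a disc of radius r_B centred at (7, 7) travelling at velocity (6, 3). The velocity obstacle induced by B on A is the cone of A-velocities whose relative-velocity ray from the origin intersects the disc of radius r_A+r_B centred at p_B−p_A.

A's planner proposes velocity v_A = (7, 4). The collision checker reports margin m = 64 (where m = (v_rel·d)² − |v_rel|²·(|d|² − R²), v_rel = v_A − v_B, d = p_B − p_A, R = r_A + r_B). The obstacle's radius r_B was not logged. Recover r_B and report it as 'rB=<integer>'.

m = 64
d = (5, 13);  v_rel = (1, 1),  |v_rel|² = 2
v_rel×d = (1)·(13) − (1)·(5) = 8
since m = R²·2 − 8²:  R² = (64 + 64) / 2 = 64
R = √64 = 8  ⇒  r_B = 8 − 4 = 4

rB=4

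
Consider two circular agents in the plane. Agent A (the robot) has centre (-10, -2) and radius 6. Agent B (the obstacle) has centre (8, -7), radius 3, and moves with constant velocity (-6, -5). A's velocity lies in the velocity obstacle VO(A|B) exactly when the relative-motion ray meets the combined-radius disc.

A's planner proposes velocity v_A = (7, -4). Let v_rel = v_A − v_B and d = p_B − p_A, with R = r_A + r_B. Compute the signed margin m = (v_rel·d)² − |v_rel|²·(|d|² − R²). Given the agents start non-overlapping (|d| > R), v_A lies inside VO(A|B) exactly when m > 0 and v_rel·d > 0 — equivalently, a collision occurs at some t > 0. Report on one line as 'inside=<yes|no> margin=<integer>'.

d = (18, -5),  |d|² = 349;  R = 6+3 = 9,  c = 349−9² = 268
v_rel = (13, 1),  |v_rel|² = 170;  v_rel·d = (13)·(18) + (1)·(-5) = 229
170·t² − 458·t + 268 = 0  ⇒  m = 229² − 170·268 = 6881
m = 6881 > 0,  v_rel·d = 229 > 0  ⇒  inside

inside=yes margin=6881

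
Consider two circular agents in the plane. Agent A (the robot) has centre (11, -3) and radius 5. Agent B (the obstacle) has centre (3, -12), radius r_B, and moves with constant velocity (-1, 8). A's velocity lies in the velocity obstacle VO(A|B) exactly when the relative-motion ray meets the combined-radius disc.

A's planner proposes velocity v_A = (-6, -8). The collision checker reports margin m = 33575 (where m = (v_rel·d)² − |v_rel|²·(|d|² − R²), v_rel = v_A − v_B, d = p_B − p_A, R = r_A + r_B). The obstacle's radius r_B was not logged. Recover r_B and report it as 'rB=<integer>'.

m = 33575
d = (-8, -9);  v_rel = (-5, -16),  |v_rel|² = 281
v_rel×d = (-5)·(-9) − (-16)·(-8) = -83
since m = R²·281 − (-83)²:  R² = (6889 + 33575) / 281 = 144
R = √144 = 12  ⇒  r_B = 12 − 5 = 7

rB=7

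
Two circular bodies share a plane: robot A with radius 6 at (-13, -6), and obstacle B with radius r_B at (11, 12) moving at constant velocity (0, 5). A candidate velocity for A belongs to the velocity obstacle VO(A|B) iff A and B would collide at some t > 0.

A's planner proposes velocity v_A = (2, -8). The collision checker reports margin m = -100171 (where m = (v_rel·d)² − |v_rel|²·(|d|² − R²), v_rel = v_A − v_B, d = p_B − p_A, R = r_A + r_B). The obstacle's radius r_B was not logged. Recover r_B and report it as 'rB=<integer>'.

m = -100171
d = (24, 18);  v_rel = (2, -13),  |v_rel|² = 173
v_rel×d = (2)·(18) − (-13)·(24) = 348
since m = R²·173 − 348²:  R² = (121104 + -100171) / 173 = 121
R = √121 = 11  ⇒  r_B = 11 − 6 = 5

rB=5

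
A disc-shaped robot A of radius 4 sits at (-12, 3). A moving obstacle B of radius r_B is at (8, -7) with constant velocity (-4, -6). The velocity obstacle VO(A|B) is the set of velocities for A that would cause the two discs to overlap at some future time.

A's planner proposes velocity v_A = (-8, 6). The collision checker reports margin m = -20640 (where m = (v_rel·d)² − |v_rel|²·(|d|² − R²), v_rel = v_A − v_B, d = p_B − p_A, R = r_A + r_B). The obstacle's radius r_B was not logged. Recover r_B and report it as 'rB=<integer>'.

m = -20640
d = (20, -10);  v_rel = (-4, 12),  |v_rel|² = 160
v_rel×d = (-4)·(-10) − (12)·(20) = -200
since m = R²·160 − (-200)²:  R² = (40000 + -20640) / 160 = 121
R = √121 = 11  ⇒  r_B = 11 − 4 = 7

rB=7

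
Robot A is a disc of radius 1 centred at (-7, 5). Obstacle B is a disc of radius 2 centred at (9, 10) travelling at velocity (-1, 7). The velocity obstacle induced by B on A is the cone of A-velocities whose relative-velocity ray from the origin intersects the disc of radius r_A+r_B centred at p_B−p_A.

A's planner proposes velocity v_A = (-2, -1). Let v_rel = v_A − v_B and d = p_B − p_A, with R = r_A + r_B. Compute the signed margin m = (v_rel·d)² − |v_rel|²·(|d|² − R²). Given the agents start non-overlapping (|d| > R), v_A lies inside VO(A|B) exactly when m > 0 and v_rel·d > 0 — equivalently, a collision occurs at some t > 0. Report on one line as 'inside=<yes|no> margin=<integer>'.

d = (16, 5),  |d|² = 281;  R = 1+2 = 3,  c = 281−3² = 272
v_rel = (-1, -8),  |v_rel|² = 65;  v_rel·d = (-1)·(16) + (-8)·(5) = -56
65·t² + 112·t + 272 = 0  ⇒  m = (-56)² − 65·272 = -14544
m = -14544 < 0,  v_rel·d = -56 < 0  ⇒  outside

inside=no margin=-14544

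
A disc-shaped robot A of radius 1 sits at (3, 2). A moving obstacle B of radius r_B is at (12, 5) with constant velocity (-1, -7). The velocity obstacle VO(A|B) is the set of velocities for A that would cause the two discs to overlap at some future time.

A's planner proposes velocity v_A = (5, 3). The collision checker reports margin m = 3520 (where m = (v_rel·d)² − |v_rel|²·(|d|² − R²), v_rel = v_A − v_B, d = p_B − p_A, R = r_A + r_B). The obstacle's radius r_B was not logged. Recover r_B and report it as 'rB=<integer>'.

m = 3520
d = (9, 3);  v_rel = (6, 10),  |v_rel|² = 136
v_rel×d = (6)·(3) − (10)·(9) = -72
since m = R²·136 − (-72)²:  R² = (5184 + 3520) / 136 = 64
R = √64 = 8  ⇒  r_B = 8 − 1 = 7

rB=7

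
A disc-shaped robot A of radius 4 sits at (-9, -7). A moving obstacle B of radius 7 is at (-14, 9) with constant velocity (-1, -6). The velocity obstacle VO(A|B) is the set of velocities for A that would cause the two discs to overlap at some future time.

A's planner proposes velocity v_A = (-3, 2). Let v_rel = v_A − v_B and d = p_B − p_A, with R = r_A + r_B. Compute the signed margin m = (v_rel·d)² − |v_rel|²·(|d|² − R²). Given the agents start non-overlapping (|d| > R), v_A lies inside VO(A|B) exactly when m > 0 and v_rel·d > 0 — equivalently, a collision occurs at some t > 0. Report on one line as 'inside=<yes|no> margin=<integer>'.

d = (-5, 16),  |d|² = 281;  R = 4+7 = 11,  c = 281−11² = 160
v_rel = (-2, 8),  |v_rel|² = 68;  v_rel·d = (-2)·(-5) + (8)·(16) = 138
68·t² − 276·t + 160 = 0  ⇒  m = 138² − 68·160 = 8164
m = 8164 > 0,  v_rel·d = 138 > 0  ⇒  inside

inside=yes margin=8164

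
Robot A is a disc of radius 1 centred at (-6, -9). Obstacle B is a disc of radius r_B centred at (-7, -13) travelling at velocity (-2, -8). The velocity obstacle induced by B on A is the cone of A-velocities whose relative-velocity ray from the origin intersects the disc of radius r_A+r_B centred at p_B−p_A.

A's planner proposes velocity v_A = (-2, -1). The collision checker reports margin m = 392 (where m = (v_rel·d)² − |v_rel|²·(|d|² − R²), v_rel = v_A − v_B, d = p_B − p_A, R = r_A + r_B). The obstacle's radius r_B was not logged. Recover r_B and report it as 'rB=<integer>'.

m = 392
d = (-1, -4);  v_rel = (0, 7),  |v_rel|² = 49
v_rel×d = (0)·(-4) − (7)·(-1) = 7
since m = R²·49 − 7²:  R² = (49 + 392) / 49 = 9
R = √9 = 3  ⇒  r_B = 3 − 1 = 2

rB=2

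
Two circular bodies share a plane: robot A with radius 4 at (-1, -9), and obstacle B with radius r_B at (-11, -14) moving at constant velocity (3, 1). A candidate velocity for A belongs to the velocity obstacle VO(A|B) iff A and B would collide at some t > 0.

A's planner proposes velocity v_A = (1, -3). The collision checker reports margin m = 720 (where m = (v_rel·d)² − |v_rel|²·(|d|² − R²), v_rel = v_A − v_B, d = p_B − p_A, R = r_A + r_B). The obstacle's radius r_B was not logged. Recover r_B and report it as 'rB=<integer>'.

m = 720
d = (-10, -5);  v_rel = (-2, -4),  |v_rel|² = 20
v_rel×d = (-2)·(-5) − (-4)·(-10) = -30
since m = R²·20 − (-30)²:  R² = (900 + 720) / 20 = 81
R = √81 = 9  ⇒  r_B = 9 − 4 = 5

rB=5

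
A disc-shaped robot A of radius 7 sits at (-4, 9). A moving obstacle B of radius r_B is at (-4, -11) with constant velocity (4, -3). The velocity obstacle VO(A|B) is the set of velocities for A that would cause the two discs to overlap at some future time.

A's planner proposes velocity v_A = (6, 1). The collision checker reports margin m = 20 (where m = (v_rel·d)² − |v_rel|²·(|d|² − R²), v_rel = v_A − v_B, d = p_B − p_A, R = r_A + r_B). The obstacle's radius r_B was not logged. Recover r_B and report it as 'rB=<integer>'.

m = 20
d = (0, -20);  v_rel = (2, 4),  |v_rel|² = 20
v_rel×d = (2)·(-20) − (4)·(0) = -40
since m = R²·20 − (-40)²:  R² = (1600 + 20) / 20 = 81
R = √81 = 9  ⇒  r_B = 9 − 7 = 2

rB=2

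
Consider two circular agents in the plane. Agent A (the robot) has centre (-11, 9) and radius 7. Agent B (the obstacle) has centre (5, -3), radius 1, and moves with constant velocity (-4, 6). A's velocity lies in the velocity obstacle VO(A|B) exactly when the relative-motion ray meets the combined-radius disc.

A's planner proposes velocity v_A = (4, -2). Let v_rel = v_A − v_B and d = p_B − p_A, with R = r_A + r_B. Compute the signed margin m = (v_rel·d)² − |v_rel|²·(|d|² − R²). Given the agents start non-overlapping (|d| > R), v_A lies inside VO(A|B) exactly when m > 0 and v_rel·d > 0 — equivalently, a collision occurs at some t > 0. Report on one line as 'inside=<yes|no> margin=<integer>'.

d = (16, -12),  |d|² = 400;  R = 7+1 = 8,  c = 400−8² = 336
v_rel = (8, -8),  |v_rel|² = 128;  v_rel·d = (8)·(16) + (-8)·(-12) = 224
128·t² − 448·t + 336 = 0  ⇒  m = 224² − 128·336 = 7168
m = 7168 > 0,  v_rel·d = 224 > 0  ⇒  inside

inside=yes margin=7168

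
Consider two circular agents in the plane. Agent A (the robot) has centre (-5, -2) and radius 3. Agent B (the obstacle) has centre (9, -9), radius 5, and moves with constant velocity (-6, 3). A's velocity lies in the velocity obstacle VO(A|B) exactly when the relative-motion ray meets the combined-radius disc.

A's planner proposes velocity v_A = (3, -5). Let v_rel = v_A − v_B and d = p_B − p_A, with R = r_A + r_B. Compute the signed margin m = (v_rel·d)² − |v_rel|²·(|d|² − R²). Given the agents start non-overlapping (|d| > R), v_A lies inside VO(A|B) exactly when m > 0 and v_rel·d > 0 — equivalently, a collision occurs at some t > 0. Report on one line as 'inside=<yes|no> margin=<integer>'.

d = (14, -7),  |d|² = 245;  R = 3+5 = 8,  c = 245−8² = 181
v_rel = (9, -8),  |v_rel|² = 145;  v_rel·d = (9)·(14) + (-8)·(-7) = 182
145·t² − 364·t + 181 = 0  ⇒  m = 182² − 145·181 = 6879
m = 6879 > 0,  v_rel·d = 182 > 0  ⇒  inside

inside=yes margin=6879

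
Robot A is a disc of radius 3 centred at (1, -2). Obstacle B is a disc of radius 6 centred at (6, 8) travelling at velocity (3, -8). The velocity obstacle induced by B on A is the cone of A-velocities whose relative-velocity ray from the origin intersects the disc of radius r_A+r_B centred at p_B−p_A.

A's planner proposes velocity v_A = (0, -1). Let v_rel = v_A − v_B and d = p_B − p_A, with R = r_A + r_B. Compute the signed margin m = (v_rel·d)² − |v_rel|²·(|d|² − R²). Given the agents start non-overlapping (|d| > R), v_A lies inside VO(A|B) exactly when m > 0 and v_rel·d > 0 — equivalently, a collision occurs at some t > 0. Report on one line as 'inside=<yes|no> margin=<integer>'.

d = (5, 10),  |d|² = 125;  R = 3+6 = 9,  c = 125−9² = 44
v_rel = (-3, 7),  |v_rel|² = 58;  v_rel·d = (-3)·(5) + (7)·(10) = 55
58·t² − 110·t + 44 = 0  ⇒  m = 55² − 58·44 = 473
m = 473 > 0,  v_rel·d = 55 > 0  ⇒  inside

inside=yes margin=473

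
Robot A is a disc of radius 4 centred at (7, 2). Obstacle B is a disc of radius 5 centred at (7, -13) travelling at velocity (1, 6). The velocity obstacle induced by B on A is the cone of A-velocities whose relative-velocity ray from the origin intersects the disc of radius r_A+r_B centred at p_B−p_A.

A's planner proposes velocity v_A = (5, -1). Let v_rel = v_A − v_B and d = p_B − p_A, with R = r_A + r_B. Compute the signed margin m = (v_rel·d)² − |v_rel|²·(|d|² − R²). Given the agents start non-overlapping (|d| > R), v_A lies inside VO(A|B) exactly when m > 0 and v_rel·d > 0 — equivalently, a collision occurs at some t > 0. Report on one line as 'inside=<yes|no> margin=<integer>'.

d = (0, -15),  |d|² = 225;  R = 4+5 = 9,  c = 225−9² = 144
v_rel = (4, -7),  |v_rel|² = 65;  v_rel·d = (4)·(0) + (-7)·(-15) = 105
65·t² − 210·t + 144 = 0  ⇒  m = 105² − 65·144 = 1665
m = 1665 > 0,  v_rel·d = 105 > 0  ⇒  inside

inside=yes margin=1665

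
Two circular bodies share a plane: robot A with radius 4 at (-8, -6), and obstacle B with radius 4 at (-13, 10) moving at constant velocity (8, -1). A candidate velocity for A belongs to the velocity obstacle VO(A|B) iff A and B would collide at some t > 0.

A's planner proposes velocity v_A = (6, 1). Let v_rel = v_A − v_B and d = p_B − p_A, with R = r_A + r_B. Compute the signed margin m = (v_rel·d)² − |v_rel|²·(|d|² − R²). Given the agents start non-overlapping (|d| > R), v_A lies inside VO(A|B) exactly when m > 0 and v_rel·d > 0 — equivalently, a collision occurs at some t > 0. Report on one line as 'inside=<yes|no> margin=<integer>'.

d = (-5, 16),  |d|² = 281;  R = 4+4 = 8,  c = 281−8² = 217
v_rel = (-2, 2),  |v_rel|² = 8;  v_rel·d = (-2)·(-5) + (2)·(16) = 42
8·t² − 84·t + 217 = 0  ⇒  m = 42² − 8·217 = 28
m = 28 > 0,  v_rel·d = 42 > 0  ⇒  inside

inside=yes margin=28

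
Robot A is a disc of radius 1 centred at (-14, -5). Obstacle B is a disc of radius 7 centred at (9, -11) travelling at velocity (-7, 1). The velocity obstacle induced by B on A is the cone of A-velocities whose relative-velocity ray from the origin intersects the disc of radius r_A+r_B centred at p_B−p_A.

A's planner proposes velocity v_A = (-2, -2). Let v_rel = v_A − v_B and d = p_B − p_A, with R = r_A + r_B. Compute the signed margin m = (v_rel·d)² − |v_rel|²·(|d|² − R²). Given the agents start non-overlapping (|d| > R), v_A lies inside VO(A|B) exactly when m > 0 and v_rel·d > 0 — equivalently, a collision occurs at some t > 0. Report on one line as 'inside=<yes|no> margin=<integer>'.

d = (23, -6),  |d|² = 565;  R = 1+7 = 8,  c = 565−8² = 501
v_rel = (5, -3),  |v_rel|² = 34;  v_rel·d = (5)·(23) + (-3)·(-6) = 133
34·t² − 266·t + 501 = 0  ⇒  m = 133² − 34·501 = 655
m = 655 > 0,  v_rel·d = 133 > 0  ⇒  inside

inside=yes margin=655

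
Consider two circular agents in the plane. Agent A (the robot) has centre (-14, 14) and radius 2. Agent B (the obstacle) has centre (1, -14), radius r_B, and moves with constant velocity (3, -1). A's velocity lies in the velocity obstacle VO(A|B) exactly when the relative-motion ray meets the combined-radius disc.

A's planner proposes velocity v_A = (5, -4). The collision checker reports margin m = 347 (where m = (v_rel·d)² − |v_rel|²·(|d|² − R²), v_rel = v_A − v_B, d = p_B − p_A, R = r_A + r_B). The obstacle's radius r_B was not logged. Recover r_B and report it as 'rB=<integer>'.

m = 347
d = (15, -28);  v_rel = (2, -3),  |v_rel|² = 13
v_rel×d = (2)·(-28) − (-3)·(15) = -11
since m = R²·13 − (-11)²:  R² = (121 + 347) / 13 = 36
R = √36 = 6  ⇒  r_B = 6 − 2 = 4

rB=4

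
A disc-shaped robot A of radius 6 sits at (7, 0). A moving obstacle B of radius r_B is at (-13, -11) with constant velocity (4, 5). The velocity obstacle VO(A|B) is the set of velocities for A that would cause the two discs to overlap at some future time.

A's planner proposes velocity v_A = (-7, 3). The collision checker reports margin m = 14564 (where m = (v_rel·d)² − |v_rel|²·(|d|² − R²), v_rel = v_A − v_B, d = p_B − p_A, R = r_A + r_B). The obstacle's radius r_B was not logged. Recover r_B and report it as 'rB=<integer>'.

m = 14564
d = (-20, -11);  v_rel = (-11, -2),  |v_rel|² = 125
v_rel×d = (-11)·(-11) − (-2)·(-20) = 81
since m = R²·125 − 81²:  R² = (6561 + 14564) / 125 = 169
R = √169 = 13  ⇒  r_B = 13 − 6 = 7

rB=7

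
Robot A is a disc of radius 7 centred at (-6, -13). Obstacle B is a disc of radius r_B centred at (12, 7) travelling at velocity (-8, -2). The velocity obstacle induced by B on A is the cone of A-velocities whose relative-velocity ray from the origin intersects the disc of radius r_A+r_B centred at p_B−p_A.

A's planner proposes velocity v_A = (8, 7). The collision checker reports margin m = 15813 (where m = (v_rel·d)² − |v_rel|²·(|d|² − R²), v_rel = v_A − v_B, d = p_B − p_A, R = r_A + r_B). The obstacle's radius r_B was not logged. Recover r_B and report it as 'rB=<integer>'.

m = 15813
d = (18, 20);  v_rel = (16, 9),  |v_rel|² = 337
v_rel×d = (16)·(20) − (9)·(18) = 158
since m = R²·337 − 158²:  R² = (24964 + 15813) / 337 = 121
R = √121 = 11  ⇒  r_B = 11 − 7 = 4

rB=4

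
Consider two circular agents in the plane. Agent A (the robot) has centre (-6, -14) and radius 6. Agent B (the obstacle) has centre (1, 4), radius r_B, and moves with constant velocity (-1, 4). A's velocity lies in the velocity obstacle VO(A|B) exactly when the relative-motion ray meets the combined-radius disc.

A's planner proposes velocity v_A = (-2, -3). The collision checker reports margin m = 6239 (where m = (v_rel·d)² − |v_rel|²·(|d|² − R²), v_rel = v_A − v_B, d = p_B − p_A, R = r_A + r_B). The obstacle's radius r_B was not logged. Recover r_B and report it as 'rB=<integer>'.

m = 6239
d = (7, 18);  v_rel = (-1, -7),  |v_rel|² = 50
v_rel×d = (-1)·(18) − (-7)·(7) = 31
since m = R²·50 − 31²:  R² = (961 + 6239) / 50 = 144
R = √144 = 12  ⇒  r_B = 12 − 6 = 6

rB=6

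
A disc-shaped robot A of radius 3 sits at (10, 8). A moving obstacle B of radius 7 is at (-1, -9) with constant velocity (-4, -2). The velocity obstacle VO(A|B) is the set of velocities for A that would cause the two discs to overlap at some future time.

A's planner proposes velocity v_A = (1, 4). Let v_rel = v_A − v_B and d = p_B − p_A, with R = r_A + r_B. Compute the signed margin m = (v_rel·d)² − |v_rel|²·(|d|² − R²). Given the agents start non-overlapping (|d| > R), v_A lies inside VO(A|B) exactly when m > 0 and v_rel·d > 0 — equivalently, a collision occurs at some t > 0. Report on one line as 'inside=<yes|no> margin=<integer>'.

d = (-11, -17),  |d|² = 410;  R = 3+7 = 10,  c = 410−10² = 310
v_rel = (5, 6),  |v_rel|² = 61;  v_rel·d = (5)·(-11) + (6)·(-17) = -157
61·t² + 314·t + 310 = 0  ⇒  m = (-157)² − 61·310 = 5739
m = 5739 > 0,  v_rel·d = -157 < 0  ⇒  outside

inside=no margin=5739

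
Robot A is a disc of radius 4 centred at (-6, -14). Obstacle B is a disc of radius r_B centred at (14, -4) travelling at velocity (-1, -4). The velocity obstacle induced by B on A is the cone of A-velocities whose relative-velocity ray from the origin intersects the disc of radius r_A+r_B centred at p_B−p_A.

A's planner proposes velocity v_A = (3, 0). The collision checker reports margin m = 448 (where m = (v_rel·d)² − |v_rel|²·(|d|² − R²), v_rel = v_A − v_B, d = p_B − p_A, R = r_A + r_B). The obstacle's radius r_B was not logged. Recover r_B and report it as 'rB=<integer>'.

m = 448
d = (20, 10);  v_rel = (4, 4),  |v_rel|² = 32
v_rel×d = (4)·(10) − (4)·(20) = -40
since m = R²·32 − (-40)²:  R² = (1600 + 448) / 32 = 64
R = √64 = 8  ⇒  r_B = 8 − 4 = 4

rB=4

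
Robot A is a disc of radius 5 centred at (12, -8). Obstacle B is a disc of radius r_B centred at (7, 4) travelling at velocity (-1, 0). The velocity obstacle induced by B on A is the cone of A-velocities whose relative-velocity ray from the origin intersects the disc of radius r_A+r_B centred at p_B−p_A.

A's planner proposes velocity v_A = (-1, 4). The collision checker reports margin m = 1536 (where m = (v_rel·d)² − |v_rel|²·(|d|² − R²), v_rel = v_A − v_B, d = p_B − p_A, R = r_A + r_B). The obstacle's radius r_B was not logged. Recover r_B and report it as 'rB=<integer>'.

m = 1536
d = (-5, 12);  v_rel = (0, 4),  |v_rel|² = 16
v_rel×d = (0)·(12) − (4)·(-5) = 20
since m = R²·16 − 20²:  R² = (400 + 1536) / 16 = 121
R = √121 = 11  ⇒  r_B = 11 − 5 = 6

rB=6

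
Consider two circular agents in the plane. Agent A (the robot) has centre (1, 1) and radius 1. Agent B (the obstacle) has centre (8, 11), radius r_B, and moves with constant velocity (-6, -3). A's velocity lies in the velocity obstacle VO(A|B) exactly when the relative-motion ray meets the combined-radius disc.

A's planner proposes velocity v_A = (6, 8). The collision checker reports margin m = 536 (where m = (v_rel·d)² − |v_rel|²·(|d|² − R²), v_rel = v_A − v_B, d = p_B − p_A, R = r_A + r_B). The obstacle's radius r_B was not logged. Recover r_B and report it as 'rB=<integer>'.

m = 536
d = (7, 10);  v_rel = (12, 11),  |v_rel|² = 265
v_rel×d = (12)·(10) − (11)·(7) = 43
since m = R²·265 − 43²:  R² = (1849 + 536) / 265 = 9
R = √9 = 3  ⇒  r_B = 3 − 1 = 2

rB=2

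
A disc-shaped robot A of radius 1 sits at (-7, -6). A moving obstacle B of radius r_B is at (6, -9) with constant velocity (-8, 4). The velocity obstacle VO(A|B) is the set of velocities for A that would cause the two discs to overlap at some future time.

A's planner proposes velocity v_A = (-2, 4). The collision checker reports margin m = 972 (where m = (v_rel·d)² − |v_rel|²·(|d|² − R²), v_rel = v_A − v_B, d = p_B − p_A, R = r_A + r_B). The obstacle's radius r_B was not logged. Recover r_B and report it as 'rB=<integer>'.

m = 972
d = (13, -3);  v_rel = (6, 0),  |v_rel|² = 36
v_rel×d = (6)·(-3) − (0)·(13) = -18
since m = R²·36 − (-18)²:  R² = (324 + 972) / 36 = 36
R = √36 = 6  ⇒  r_B = 6 − 1 = 5

rB=5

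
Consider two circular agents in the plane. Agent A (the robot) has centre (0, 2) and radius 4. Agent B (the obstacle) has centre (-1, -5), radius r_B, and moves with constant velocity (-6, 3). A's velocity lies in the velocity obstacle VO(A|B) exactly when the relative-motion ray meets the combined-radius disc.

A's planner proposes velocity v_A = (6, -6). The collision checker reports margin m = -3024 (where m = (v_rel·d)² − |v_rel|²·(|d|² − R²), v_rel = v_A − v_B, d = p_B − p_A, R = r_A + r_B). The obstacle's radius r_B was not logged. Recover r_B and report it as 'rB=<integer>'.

m = -3024
d = (-1, -7);  v_rel = (12, -9),  |v_rel|² = 225
v_rel×d = (12)·(-7) − (-9)·(-1) = -93
since m = R²·225 − (-93)²:  R² = (8649 + -3024) / 225 = 25
R = √25 = 5  ⇒  r_B = 5 − 4 = 1

rB=1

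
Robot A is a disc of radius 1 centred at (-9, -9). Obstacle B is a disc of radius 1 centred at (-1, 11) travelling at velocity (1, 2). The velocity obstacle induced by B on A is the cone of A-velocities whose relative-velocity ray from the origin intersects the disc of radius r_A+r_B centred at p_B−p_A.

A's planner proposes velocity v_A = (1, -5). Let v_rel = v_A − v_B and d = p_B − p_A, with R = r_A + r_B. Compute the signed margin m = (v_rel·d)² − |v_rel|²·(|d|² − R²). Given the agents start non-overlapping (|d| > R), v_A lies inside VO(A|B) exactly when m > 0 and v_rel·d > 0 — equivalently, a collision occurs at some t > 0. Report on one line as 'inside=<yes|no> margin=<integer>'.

d = (8, 20),  |d|² = 464;  R = 1+1 = 2,  c = 464−2² = 460
v_rel = (0, -7),  |v_rel|² = 49;  v_rel·d = (0)·(8) + (-7)·(20) = -140
49·t² + 280·t + 460 = 0  ⇒  m = (-140)² − 49·460 = -2940
m = -2940 < 0,  v_rel·d = -140 < 0  ⇒  outside

inside=no margin=-2940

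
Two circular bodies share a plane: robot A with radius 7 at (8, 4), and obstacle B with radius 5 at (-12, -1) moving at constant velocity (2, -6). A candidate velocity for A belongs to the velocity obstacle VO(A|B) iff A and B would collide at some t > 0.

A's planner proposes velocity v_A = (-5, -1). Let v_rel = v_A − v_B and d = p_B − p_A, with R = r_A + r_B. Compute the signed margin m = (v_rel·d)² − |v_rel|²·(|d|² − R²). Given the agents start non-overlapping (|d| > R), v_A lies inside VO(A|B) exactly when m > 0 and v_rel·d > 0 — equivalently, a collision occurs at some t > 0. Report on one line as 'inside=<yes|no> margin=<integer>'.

d = (-20, -5),  |d|² = 425;  R = 7+5 = 12,  c = 425−12² = 281
v_rel = (-7, 5),  |v_rel|² = 74;  v_rel·d = (-7)·(-20) + (5)·(-5) = 115
74·t² − 230·t + 281 = 0  ⇒  m = 115² − 74·281 = -7569
m = -7569 < 0,  v_rel·d = 115 > 0  ⇒  outside

inside=no margin=-7569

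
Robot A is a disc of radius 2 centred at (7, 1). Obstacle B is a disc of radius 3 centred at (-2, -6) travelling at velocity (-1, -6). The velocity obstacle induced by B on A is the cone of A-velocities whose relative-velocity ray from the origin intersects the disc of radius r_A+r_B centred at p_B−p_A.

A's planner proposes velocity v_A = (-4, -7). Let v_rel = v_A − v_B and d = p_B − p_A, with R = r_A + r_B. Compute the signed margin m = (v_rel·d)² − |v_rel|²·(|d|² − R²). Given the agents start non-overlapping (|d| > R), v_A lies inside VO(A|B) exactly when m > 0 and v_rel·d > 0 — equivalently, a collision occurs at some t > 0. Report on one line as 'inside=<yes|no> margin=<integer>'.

d = (-9, -7),  |d|² = 130;  R = 2+3 = 5,  c = 130−5² = 105
v_rel = (-3, -1),  |v_rel|² = 10;  v_rel·d = (-3)·(-9) + (-1)·(-7) = 34
10·t² − 68·t + 105 = 0  ⇒  m = 34² − 10·105 = 106
m = 106 > 0,  v_rel·d = 34 > 0  ⇒  inside

inside=yes margin=106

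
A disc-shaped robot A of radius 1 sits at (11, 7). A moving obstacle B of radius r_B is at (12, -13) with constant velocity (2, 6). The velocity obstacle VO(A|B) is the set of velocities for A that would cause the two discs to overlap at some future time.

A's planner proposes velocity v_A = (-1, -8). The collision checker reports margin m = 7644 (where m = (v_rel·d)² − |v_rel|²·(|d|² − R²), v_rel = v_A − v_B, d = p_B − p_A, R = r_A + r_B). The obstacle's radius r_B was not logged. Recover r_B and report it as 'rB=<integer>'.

m = 7644
d = (1, -20);  v_rel = (-3, -14),  |v_rel|² = 205
v_rel×d = (-3)·(-20) − (-14)·(1) = 74
since m = R²·205 − 74²:  R² = (5476 + 7644) / 205 = 64
R = √64 = 8  ⇒  r_B = 8 − 1 = 7

rB=7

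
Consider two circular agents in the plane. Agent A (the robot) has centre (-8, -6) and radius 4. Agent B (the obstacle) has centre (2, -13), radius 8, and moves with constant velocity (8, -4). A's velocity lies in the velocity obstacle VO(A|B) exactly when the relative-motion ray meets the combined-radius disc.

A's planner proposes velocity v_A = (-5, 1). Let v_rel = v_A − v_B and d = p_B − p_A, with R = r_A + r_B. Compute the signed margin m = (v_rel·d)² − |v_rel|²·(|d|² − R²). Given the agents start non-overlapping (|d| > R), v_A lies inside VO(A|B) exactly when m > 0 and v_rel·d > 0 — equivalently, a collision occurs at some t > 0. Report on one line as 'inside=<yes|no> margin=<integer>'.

d = (10, -7),  |d|² = 149;  R = 4+8 = 12,  c = 149−12² = 5
v_rel = (-13, 5),  |v_rel|² = 194;  v_rel·d = (-13)·(10) + (5)·(-7) = -165
194·t² + 330·t + 5 = 0  ⇒  m = (-165)² − 194·5 = 26255
m = 26255 > 0,  v_rel·d = -165 < 0  ⇒  outside

inside=no margin=26255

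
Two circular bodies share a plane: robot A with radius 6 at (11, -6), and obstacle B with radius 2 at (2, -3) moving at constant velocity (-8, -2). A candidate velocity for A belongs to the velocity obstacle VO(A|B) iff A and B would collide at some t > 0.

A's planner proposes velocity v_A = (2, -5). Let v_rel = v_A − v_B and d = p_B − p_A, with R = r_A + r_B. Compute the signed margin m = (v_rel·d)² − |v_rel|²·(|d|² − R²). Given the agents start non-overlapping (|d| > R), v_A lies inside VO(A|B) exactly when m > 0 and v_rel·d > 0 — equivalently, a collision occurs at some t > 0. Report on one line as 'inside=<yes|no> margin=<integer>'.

d = (-9, 3),  |d|² = 90;  R = 6+2 = 8,  c = 90−8² = 26
v_rel = (10, -3),  |v_rel|² = 109;  v_rel·d = (10)·(-9) + (-3)·(3) = -99
109·t² + 198·t + 26 = 0  ⇒  m = (-99)² − 109·26 = 6967
m = 6967 > 0,  v_rel·d = -99 < 0  ⇒  outside

inside=no margin=6967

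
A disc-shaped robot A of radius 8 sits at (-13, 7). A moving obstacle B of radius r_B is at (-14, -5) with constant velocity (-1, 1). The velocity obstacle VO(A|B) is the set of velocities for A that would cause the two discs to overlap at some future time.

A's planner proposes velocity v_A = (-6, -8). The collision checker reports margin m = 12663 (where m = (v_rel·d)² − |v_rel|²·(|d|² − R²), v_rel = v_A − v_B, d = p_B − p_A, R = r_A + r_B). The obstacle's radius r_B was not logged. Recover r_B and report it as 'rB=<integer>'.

m = 12663
d = (-1, -12);  v_rel = (-5, -9),  |v_rel|² = 106
v_rel×d = (-5)·(-12) − (-9)·(-1) = 51
since m = R²·106 − 51²:  R² = (2601 + 12663) / 106 = 144
R = √144 = 12  ⇒  r_B = 12 − 8 = 4

rB=4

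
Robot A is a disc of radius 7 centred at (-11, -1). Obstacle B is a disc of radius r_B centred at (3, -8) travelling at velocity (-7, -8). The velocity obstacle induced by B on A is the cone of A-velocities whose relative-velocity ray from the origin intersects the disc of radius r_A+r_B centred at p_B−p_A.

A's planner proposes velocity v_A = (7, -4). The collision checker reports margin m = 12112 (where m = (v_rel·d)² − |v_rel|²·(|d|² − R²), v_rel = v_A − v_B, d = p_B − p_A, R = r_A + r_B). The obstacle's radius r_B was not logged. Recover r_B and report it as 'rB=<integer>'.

m = 12112
d = (14, -7);  v_rel = (14, 4),  |v_rel|² = 212
v_rel×d = (14)·(-7) − (4)·(14) = -154
since m = R²·212 − (-154)²:  R² = (23716 + 12112) / 212 = 169
R = √169 = 13  ⇒  r_B = 13 − 7 = 6

rB=6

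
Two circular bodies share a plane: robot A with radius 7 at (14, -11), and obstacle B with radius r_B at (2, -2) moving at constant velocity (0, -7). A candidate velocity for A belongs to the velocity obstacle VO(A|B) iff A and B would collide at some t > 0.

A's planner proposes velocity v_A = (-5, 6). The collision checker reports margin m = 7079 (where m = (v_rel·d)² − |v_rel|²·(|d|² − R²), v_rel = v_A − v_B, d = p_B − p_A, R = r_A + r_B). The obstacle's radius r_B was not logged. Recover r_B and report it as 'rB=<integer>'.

m = 7079
d = (-12, 9);  v_rel = (-5, 13),  |v_rel|² = 194
v_rel×d = (-5)·(9) − (13)·(-12) = 111
since m = R²·194 − 111²:  R² = (12321 + 7079) / 194 = 100
R = √100 = 10  ⇒  r_B = 10 − 7 = 3

rB=3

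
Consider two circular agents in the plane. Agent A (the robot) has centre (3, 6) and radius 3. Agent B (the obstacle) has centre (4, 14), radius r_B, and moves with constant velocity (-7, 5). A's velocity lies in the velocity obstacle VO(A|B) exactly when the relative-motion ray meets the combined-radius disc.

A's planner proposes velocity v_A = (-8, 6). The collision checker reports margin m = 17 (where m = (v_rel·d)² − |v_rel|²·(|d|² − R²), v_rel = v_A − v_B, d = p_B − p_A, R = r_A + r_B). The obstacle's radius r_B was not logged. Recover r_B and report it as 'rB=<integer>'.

m = 17
d = (1, 8);  v_rel = (-1, 1),  |v_rel|² = 2
v_rel×d = (-1)·(8) − (1)·(1) = -9
since m = R²·2 − (-9)²:  R² = (81 + 17) / 2 = 49
R = √49 = 7  ⇒  r_B = 7 − 3 = 4

rB=4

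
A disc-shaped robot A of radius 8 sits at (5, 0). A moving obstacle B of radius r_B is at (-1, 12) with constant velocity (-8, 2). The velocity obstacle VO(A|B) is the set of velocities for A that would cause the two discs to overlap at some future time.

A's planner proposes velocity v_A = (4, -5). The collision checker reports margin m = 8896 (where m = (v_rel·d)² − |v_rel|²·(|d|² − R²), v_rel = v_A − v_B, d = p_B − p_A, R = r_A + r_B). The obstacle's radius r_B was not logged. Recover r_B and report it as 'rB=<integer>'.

m = 8896
d = (-6, 12);  v_rel = (12, -7),  |v_rel|² = 193
v_rel×d = (12)·(12) − (-7)·(-6) = 102
since m = R²·193 − 102²:  R² = (10404 + 8896) / 193 = 100
R = √100 = 10  ⇒  r_B = 10 − 8 = 2

rB=2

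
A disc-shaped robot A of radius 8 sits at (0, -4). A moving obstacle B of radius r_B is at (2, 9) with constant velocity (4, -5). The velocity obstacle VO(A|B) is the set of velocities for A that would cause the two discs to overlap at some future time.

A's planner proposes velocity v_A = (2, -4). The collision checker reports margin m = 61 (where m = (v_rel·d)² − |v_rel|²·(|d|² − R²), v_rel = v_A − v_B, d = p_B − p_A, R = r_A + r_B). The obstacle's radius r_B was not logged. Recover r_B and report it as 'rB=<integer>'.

m = 61
d = (2, 13);  v_rel = (-2, 1),  |v_rel|² = 5
v_rel×d = (-2)·(13) − (1)·(2) = -28
since m = R²·5 − (-28)²:  R² = (784 + 61) / 5 = 169
R = √169 = 13  ⇒  r_B = 13 − 8 = 5

rB=5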